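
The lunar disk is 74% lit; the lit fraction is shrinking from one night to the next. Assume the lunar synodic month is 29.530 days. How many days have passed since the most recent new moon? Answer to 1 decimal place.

19.8 days

cos θ = 1 − 2f = -0.480, giving a principal value of 118.7°.
Since the Moon is past full (waning), take the reflex angle: θ = 360° − 118.7° = 241.3°.
Age = 29.530 × 241.3°/360° ≈ 19.79 days.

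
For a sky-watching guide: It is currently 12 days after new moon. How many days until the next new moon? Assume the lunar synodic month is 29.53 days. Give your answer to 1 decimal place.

The next new moon completes the synodic month: 29.53 − 12 = 17.530 days.

17.5 days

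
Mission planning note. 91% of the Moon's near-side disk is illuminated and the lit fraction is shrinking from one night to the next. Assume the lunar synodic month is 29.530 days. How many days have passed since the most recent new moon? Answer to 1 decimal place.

17.6 days

cos θ = 1 − 2f = -0.820, giving a principal value of 145.1°.
A waning Moon lies in 180°–360°, so θ = 360° − 145.1° = 214.9°.
That fraction of the synodic month is 214.9/360 × 29.530 d ≈ 17.63 d.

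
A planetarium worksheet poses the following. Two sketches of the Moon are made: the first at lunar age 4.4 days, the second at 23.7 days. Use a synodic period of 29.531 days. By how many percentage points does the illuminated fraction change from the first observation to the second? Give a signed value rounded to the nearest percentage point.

+13 percentage points

θ₁ = 360° × 4.4/29.531 = 53.6°, f₁ = (1 − cos θ₁)/2 = 0.204.
θ₂ = 360° × 23.7/29.531 = 288.9°, f₂ = (1 − cos θ₂)/2 = 0.338.
Change = f₂ − f₁ = +0.134 → +13 percentage points.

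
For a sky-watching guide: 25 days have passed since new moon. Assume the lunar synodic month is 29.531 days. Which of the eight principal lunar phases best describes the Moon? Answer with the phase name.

At 25/29.531 of the cycle, θ ≈ 305° — the waning crescent range.

waning crescent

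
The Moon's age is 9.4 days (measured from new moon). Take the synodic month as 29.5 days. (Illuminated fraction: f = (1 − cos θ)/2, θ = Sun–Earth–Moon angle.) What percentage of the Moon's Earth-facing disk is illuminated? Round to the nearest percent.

71%

The Moon has covered 9.4/29.5 of its cycle, so θ ≈ 360° × 9.4/29.5 = 114.7°.
Illuminated fraction = (1 − cos 114.7°)/2 = (1 − (-0.418))/2 ≈ 0.709, so 71%.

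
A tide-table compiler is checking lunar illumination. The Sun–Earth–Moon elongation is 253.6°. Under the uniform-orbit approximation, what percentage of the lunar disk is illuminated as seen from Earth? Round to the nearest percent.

64%

f = (1 − cos 253.6°)/2 = (1 − (-0.282))/2 ≈ 0.641, i.e. 64%.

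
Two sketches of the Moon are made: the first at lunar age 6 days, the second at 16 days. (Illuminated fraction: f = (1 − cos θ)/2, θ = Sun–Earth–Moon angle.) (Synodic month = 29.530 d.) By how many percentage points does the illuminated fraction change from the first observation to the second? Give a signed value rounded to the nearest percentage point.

θ₁ = 360° × 6/29.530 = 73.1°, f₁ = (1 − cos θ₁)/2 = 0.355.
θ₂ = 360° × 16/29.530 = 195.1°, f₂ = (1 − cos θ₂)/2 = 0.983.
Change = f₂ − f₁ = +0.628 → +63 percentage points.

+63 percentage points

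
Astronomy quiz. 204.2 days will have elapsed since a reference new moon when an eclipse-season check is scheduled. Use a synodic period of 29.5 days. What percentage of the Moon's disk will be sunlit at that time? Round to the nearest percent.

Reduce mod P: 204.2 − 6×29.5 = 27.20 d into the current lunation.
Phase angle: θ = 360°·(27.20 d)/(29.5 d) = 331.9°.
Illuminated fraction = (1 − cos 331.9°)/2 = (1 − 0.882)/2 ≈ 0.059, so 6%.

6%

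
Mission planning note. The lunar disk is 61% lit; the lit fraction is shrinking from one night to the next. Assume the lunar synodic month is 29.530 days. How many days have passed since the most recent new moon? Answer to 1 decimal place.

Invert f = (1 − cos θ)/2 to get cos θ = 1 − 2(0.61) = -0.220, hence θ₀ = arccos -0.220 = 102.7°.
Waning ⇒ past full, so θ = 360° − 102.7° = 257.3°.
Age = 29.530 × 257.3°/360° ≈ 21.11 days.

21.1 days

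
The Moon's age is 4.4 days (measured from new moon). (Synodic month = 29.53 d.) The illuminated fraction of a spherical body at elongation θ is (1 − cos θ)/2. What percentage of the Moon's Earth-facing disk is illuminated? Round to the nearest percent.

20%

The Moon has covered 4.4/29.53 of its cycle, so θ ≈ 360° × 4.4/29.53 = 53.6°.
Illuminated fraction = (1 − cos 53.6°)/2 = (1 − 0.593)/2 ≈ 0.204, so 20%.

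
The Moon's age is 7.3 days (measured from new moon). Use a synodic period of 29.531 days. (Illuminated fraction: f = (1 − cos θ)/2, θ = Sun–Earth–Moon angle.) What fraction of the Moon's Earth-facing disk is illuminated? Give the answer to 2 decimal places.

Phase angle: θ = 360°·(7.3 d)/(29.531 d) = 89.0°.
With cos θ = 0.018, the lit fraction is (1 − 0.018)/2 ≈ 0.491.

0.49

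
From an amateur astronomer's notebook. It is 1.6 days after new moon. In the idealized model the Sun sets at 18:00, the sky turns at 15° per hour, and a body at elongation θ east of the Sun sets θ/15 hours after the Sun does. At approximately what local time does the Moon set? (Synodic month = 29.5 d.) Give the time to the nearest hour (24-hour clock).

19:00

The Moon has covered 1.6/29.5 of its cycle, so θ ≈ 360° × 1.6/29.5 = 19.5°.
Delay after the Sun = 19.5° / (15°/h) ≈ 1.30 h.
18:00 + 1.30 h ≈ 19:18 → 19:00 to the nearest hour.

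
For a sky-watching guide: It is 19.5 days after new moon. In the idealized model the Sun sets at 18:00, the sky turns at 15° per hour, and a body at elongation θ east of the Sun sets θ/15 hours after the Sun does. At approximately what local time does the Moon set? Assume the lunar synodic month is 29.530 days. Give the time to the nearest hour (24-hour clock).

10:00

The Moon has covered 19.5/29.530 of its cycle, so θ ≈ 360° × 19.5/29.530 = 237.7°.
Delay after the Sun = 237.7° / (15°/h) ≈ 15.85 h.
18:00 + 15.85 h ≈ 09:51 → 10:00 to the nearest hour.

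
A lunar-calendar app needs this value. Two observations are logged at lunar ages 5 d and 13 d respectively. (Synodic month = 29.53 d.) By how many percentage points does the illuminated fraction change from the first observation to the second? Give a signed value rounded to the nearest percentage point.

+71 percentage points

First observation: θ = 360°·5/29.53 = 61.0°, so f = 0.257.
Second observation: θ = 158.5°, f = 0.965.
Δf = 0.965 − 0.257 = +0.708, i.e. +71 pp.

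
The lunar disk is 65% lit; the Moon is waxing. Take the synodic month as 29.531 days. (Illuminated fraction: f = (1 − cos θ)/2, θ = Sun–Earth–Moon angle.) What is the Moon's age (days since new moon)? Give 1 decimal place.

Invert f = (1 − cos θ)/2 to get cos θ = 1 − 2(0.65) = -0.300, hence θ₀ = arccos -0.300 = 107.5°.
The Moon is waxing (0°–180°), so θ = 107.5° directly.
Age = 29.531 × 107.5°/360° ≈ 8.81 days.

8.8 days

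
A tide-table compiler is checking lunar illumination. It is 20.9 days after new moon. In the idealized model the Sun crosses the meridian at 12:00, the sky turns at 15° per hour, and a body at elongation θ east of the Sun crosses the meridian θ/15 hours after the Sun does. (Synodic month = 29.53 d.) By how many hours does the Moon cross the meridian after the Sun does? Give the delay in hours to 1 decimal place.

17.0 h

Elongation θ = 360° × 20.9/29.53 ≈ 254.8°.
At 15° of sky rotation per hour, 254.8° corresponds to a 16.99 h lag.
So the Moon crosses the meridian 16.99 h after the Sun.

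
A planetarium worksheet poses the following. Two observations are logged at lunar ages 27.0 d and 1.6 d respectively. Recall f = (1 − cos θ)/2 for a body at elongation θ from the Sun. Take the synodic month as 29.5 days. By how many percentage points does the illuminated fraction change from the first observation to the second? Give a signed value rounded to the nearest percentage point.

θ₁ = 360° × 27.0/29.5 = 329.5°, f₁ = (1 − cos θ₁)/2 = 0.069.
θ₂ = 360° × 1.6/29.5 = 19.5°, f₂ = (1 − cos θ₂)/2 = 0.029.
Change = f₂ − f₁ = -0.040 → -4 percentage points.

-4 pp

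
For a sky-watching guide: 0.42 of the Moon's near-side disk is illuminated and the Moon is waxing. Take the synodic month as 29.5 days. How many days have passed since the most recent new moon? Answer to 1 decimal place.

cos θ = 1 − 2f = 0.160, giving a principal value of 80.8°.
The Moon is waxing (0°–180°), so θ = 80.8° directly.
At 360°/29.5 d per day, 80.8° corresponds to 6.62 days.

6.6 days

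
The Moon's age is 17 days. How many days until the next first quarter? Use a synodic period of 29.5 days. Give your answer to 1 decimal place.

First quarter is 0.25 of the way through the cycle: age 0.25 × 29.5 = 7.375 d.
This lunation's first quarter (7.375 d) has passed, so add one period: 36.875 − 17 = 19.875 days.

19.9 days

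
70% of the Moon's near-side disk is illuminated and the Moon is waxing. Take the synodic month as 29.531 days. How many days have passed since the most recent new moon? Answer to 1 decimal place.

9.3 days

cos θ = 1 − 2f = -0.400, giving a principal value of 113.6°.
Before full moon the principal value applies: θ = 113.6°.
Age = 29.531 × 113.6°/360° ≈ 9.32 days.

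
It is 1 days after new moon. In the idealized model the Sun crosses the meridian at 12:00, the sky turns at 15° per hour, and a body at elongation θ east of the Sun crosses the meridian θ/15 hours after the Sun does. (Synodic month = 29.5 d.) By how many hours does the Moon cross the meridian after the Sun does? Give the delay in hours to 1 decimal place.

0.8 h

Elongation θ = 360° × 1/29.5 ≈ 12.2°.
At 15° of sky rotation per hour, 12.2° corresponds to a 0.81 h lag.
So the Moon crosses the meridian 0.81 h after the Sun.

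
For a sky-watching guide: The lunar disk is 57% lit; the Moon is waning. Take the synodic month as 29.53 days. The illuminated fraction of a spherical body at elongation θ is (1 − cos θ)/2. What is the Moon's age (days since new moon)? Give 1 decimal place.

Invert f = (1 − cos θ)/2 to get cos θ = 1 − 2(0.57) = -0.140, hence θ₀ = arccos -0.140 = 98.0°.
Since the Moon is past full (waning), take the reflex angle: θ = 360° − 98.0° = 262.0°.
That fraction of the synodic month is 262.0/360 × 29.53 d ≈ 21.49 d.

21.5 days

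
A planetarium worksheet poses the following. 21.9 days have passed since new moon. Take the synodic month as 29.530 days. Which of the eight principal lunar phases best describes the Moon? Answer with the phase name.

θ ≈ 360° × 21.9/29.530 = 267°, which falls in the last quarter sector.

last quarter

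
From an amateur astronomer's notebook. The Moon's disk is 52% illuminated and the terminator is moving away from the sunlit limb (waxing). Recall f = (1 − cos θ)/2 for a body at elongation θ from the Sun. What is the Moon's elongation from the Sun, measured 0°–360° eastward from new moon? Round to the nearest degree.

From f = (1 − cos θ)/2: cos θ = 1 − 2×0.52 = -0.040; arccos → 92.3°.
Before full moon the principal value applies: θ = 92.3°.

92°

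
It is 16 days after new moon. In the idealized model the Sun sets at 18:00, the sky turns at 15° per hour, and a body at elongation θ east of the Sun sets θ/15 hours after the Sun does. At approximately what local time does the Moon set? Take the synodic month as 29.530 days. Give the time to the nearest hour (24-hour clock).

Elongation θ = 360° × 16/29.530 ≈ 195.1°.
Delay after the Sun = 195.1° / (15°/h) ≈ 13.00 h.
18:00 + 13.00 h ≈ 07:00 → 07:00 to the nearest hour.

07:00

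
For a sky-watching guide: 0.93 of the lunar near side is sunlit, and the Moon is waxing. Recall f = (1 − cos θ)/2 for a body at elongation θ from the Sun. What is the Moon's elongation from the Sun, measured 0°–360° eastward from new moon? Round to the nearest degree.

Invert f = (1 − cos θ)/2 to get cos θ = 1 − 2(0.93) = -0.860, hence θ₀ = arccos -0.860 = 149.3°.
Waxing ⇒ before full, so θ = 149.3°.

149°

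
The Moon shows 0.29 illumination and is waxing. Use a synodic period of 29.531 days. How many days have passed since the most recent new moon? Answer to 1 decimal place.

5.3 days

From f = (1 − cos θ)/2: cos θ = 1 − 2×0.29 = 0.420; arccos → 65.2°.
The Moon is waxing (0°–180°), so θ = 65.2° directly.
That fraction of the synodic month is 65.2/360 × 29.531 d ≈ 5.35 d.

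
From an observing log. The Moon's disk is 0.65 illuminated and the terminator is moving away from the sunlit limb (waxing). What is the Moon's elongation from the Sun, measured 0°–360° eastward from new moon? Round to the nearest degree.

107°

cos θ = 1 − 2f = -0.300, giving a principal value of 107.5°.
Waxing ⇒ before full, so θ = 107.5°.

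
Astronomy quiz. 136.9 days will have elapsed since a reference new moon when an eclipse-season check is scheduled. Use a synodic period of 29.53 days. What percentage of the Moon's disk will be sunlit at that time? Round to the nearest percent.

83%

136.9/29.53 = 4.636 lunations, so 4 complete cycles and 18.78 d into the next.
Phase angle: θ = 360°·(18.78 d)/(29.53 d) = 228.9°.
Illuminated fraction = (1 − cos 228.9°)/2 = (1 − (-0.657))/2 ≈ 0.828, so 83%.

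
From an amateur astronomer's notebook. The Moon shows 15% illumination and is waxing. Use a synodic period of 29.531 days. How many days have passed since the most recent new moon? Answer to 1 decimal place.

Invert f = (1 − cos θ)/2 to get cos θ = 1 − 2(0.15) = 0.700, hence θ₀ = arccos 0.700 = 45.6°.
The Moon is waxing (0°–180°), so θ = 45.6° directly.
That fraction of the synodic month is 45.6/360 × 29.531 d ≈ 3.74 d.

3.7 days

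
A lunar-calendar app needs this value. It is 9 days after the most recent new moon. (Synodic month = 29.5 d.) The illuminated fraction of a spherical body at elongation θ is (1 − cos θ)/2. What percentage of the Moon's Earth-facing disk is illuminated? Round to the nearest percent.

67%

Elongation θ = 360° × 9/29.5 ≈ 109.8°.
Illuminated fraction = (1 − cos 109.8°)/2 = (1 − (-0.339))/2 ≈ 0.670, so 67%.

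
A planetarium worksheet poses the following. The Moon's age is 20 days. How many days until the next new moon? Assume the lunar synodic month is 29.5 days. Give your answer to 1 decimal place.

The next new moon completes the synodic month: 29.5 − 20 = 9.500 days.

9.5 days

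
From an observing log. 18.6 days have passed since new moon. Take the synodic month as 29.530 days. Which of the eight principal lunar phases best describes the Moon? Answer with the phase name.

θ ≈ 360° × 18.6/29.530 = 227°, which falls in the waning gibbous sector.

waning gibbous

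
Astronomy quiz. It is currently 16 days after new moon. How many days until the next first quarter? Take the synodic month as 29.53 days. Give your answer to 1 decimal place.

First quarter occurs at elongation 90°, i.e. at age 29.53 × 90/360 = 7.383 d.
This lunation's first quarter (7.383 d) has passed, so add one period: 36.913 − 16 = 20.913 days.

20.9 days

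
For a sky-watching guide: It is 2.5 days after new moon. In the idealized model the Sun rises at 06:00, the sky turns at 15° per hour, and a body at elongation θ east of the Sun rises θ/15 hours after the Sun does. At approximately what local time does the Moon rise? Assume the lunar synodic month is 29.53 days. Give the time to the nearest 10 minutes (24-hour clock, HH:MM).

The Moon has covered 2.5/29.53 of its cycle, so θ ≈ 360° × 2.5/29.53 = 30.5°.
Delay after the Sun = 30.5° / (15°/h) ≈ 2.03 h.
06:00 + 2.032 h ≈ 08:02 → 08:00 to the nearest ten minutes.

08:00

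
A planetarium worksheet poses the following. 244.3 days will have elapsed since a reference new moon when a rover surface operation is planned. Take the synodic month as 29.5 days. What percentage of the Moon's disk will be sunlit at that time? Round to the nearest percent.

60%

Reduce mod P: 244.3 − 8×29.5 = 8.30 d into the current lunation.
The Moon has covered 8.30/29.5 of its cycle, so θ ≈ 360° × 8.30/29.5 = 101.3°.
cos 101.3° = (-0.196), so f = (1 − (-0.196))/2 = 0.598, so 60%.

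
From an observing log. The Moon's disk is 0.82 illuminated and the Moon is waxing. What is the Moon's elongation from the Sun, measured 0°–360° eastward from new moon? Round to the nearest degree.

cos θ = 1 − 2f = -0.640, giving a principal value of 129.8°.
Before full moon the principal value applies: θ = 129.8°.

130°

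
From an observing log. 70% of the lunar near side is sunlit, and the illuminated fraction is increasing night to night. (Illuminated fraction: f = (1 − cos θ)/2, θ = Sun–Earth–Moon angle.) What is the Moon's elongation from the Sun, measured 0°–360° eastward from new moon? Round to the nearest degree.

Invert f = (1 − cos θ)/2 to get cos θ = 1 − 2(0.70) = -0.400, hence θ₀ = arccos -0.400 = 113.6°.
The Moon is waxing (0°–180°), so θ = 113.6° directly.

114°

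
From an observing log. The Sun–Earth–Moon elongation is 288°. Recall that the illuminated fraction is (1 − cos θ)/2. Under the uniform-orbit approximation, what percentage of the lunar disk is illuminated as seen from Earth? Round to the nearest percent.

35%

cos 288° = 0.309, so f = (1 − 0.309)/2 = 0.345, i.e. 35%.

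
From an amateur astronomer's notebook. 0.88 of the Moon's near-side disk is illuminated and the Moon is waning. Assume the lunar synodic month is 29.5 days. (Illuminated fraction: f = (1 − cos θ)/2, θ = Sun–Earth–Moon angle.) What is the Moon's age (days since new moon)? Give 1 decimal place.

From f = (1 − cos θ)/2: cos θ = 1 − 2×0.88 = -0.760; arccos → 139.5°.
Since the Moon is past full (waning), take the reflex angle: θ = 360° − 139.5° = 220.5°.
At 360°/29.5 d per day, 220.5° corresponds to 18.07 days.

18.1 days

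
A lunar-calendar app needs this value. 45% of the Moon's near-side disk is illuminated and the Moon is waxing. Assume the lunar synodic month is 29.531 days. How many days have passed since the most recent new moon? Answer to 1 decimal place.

6.9 days

From f = (1 − cos θ)/2: cos θ = 1 − 2×0.45 = 0.100; arccos → 84.3°.
Waxing ⇒ before full, so θ = 84.3°.
Age = 29.531 × 84.3°/360° ≈ 6.91 days.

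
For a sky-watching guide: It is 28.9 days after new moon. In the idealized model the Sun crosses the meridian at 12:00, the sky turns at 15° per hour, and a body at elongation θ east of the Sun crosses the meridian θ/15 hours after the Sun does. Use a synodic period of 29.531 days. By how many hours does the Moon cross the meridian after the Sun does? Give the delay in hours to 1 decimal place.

23.5 h

Phase angle: θ = 360°·(28.9 d)/(29.531 d) = 352.3°.
The Moon trails the Sun by θ/15 = 352.3/15 ≈ 23.49 hours.
So the Moon crosses the meridian 23.49 h after the Sun.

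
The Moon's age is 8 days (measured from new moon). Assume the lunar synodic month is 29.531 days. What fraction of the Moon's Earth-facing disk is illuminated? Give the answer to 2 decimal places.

Phase angle: θ = 360°·(8 d)/(29.531 d) = 97.5°.
Illuminated fraction = (1 − cos 97.5°)/2 = (1 − (-0.131))/2 ≈ 0.565.

0.57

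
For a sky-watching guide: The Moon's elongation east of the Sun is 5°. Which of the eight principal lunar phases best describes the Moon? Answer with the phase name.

new moon

The new moon sector spans roughly -22°–22°; 5° falls inside it.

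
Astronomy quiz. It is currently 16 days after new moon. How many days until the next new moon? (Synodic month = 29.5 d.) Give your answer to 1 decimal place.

13.5 days

The next new moon completes the synodic month: 29.5 − 16 = 13.500 days.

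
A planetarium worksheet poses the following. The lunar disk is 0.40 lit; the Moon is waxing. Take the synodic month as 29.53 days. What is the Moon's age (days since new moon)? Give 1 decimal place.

6.4 days

Invert f = (1 − cos θ)/2 to get cos θ = 1 − 2(0.40) = 0.200, hence θ₀ = arccos 0.200 = 78.5°.
Waxing ⇒ before full, so θ = 78.5°.
That fraction of the synodic month is 78.5/360 × 29.53 d ≈ 6.44 d.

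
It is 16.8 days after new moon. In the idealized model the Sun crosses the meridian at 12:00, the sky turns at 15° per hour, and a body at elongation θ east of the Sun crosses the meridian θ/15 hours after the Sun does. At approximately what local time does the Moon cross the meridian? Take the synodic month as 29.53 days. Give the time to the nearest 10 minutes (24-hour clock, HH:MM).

01:40

The Moon has covered 16.8/29.53 of its cycle, so θ ≈ 360° × 16.8/29.53 = 204.8°.
At 15° of sky rotation per hour, 204.8° corresponds to a 13.65 h lag.
12:00 + 13.654 h ≈ 01:39 → 01:40 to the nearest ten minutes.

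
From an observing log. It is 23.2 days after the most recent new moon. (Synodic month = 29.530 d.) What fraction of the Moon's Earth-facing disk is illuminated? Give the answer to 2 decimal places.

0.39

The Moon has covered 23.2/29.530 of its cycle, so θ ≈ 360° × 23.2/29.530 = 282.8°.
With cos θ = 0.222, the lit fraction is (1 − 0.222)/2 ≈ 0.389.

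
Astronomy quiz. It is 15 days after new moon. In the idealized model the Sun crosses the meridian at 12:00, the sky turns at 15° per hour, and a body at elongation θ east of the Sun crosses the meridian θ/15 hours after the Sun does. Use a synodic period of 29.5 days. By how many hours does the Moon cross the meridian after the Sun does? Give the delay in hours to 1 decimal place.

12.2 h

Phase angle: θ = 360°·(15 d)/(29.5 d) = 183.1°.
The Moon trails the Sun by θ/15 = 183.1/15 ≈ 12.20 hours.
So the Moon crosses the meridian 12.20 h after the Sun.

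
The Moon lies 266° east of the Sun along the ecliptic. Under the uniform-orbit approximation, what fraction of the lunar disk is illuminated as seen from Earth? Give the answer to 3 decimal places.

0.535

f = (1 − cos 266°)/2 = (1 − (-0.070))/2 ≈ 0.535.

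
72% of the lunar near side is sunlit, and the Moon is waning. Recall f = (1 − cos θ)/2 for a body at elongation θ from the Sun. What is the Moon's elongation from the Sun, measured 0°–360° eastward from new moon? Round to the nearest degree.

cos θ = 1 − 2f = -0.440, giving a principal value of 116.1°.
Since the Moon is past full (waning), take the reflex angle: θ = 360° − 116.1° = 243.9°.

244°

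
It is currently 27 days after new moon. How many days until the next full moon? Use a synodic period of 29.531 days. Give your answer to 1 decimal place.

17.3 days

Full moon is 0.5 of the way through the cycle: age 0.5 × 29.531 = 14.765 d.
Already past this cycle's full moon; the next is at 14.765 + 29.531 = 44.296 d, so 44.296 − 27 = 17.296 days.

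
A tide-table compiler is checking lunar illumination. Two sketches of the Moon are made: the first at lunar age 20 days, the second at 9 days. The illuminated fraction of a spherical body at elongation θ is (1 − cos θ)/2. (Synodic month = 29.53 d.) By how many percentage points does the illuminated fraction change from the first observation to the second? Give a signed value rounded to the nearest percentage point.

θ₁ = 360° × 20/29.53 = 243.8°, f₁ = (1 − cos θ₁)/2 = 0.721.
θ₂ = 360° × 9/29.53 = 109.7°, f₂ = (1 − cos θ₂)/2 = 0.669.
Change = f₂ − f₁ = -0.052 → -5 percentage points.

-5 pp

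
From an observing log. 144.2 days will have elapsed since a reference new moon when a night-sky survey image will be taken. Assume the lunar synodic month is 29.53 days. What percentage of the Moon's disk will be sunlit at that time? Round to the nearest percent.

13%

144.2/29.53 = 4.883 lunations, so 4 complete cycles and 26.08 d into the next.
The Moon has covered 26.08/29.53 of its cycle, so θ ≈ 360° × 26.08/29.53 = 317.9°.
cos 317.9° = 0.742, so f = (1 − 0.742)/2 = 0.129, so 13%.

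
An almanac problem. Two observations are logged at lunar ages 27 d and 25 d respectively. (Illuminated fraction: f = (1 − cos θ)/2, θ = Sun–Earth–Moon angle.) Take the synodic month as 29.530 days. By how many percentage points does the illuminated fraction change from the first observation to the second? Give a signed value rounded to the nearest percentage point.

First observation: θ = 360°·27/29.530 = 329.2°, so f = 0.071.
Second observation: θ = 304.8°, f = 0.215.
Δf = 0.215 − 0.071 = +0.144, i.e. +14 pp.

+14 percentage points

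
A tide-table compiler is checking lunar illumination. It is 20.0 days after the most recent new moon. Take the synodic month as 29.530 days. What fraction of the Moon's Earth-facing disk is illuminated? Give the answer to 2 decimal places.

Phase angle: θ = 360°·(20.0 d)/(29.530 d) = 243.8°.
cos 243.8° = (-0.441), so f = (1 − (-0.441))/2 = 0.721.

0.72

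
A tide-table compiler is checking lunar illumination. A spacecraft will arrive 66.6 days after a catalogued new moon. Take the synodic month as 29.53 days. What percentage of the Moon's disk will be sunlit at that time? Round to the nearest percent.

52%

Reduce mod P: 66.6 − 2×29.53 = 7.54 d into the current lunation.
The Moon has covered 7.54/29.53 of its cycle, so θ ≈ 360° × 7.54/29.53 = 91.9°.
Illuminated fraction = (1 − cos 91.9°)/2 = (1 − (-0.034))/2 ≈ 0.517, so 52%.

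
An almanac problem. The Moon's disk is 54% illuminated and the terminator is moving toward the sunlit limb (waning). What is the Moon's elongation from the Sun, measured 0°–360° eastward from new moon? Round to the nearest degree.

cos θ = 1 − 2f = -0.080, giving a principal value of 94.6°.
Waning ⇒ past full, so θ = 360° − 94.6° = 265.4°.

265°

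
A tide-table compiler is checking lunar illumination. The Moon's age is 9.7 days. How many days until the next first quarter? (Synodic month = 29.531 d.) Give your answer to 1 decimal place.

27.2 days

First quarter occurs at elongation 90°, i.e. at age 29.531 × 90/360 = 7.383 d.
This lunation's first quarter (7.383 d) has passed, so add one period: 36.914 − 9.7 = 27.214 days.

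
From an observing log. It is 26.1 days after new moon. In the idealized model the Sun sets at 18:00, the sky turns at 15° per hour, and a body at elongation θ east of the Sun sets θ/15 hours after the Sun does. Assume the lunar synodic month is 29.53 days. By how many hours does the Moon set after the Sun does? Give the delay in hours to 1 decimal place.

The Moon has covered 26.1/29.53 of its cycle, so θ ≈ 360° × 26.1/29.53 = 318.2°.
At 15° of sky rotation per hour, 318.2° corresponds to a 21.21 h lag.
So the Moon sets 21.21 h after the Sun.

21.2 h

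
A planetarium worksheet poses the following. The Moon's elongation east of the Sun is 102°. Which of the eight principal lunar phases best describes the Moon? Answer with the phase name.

The first quarter sector spans roughly 68°–112°; 102° falls inside it.

first quarter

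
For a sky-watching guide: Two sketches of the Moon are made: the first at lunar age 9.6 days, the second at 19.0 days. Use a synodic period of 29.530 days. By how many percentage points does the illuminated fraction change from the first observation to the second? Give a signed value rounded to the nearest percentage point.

+8 percentage points

θ₁ = 360° × 9.6/29.530 = 117.0°, f₁ = (1 − cos θ₁)/2 = 0.727.
θ₂ = 360° × 19.0/29.530 = 231.6°, f₂ = (1 − cos θ₂)/2 = 0.810.
Change = f₂ − f₁ = +0.083 → +8 percentage points.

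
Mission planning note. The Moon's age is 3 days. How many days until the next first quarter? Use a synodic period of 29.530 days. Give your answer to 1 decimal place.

First quarter is 0.25 of the way through the cycle: age 0.25 × 29.530 = 7.383 d.
That is 7.383 − 3 = 4.383 days ahead.

4.4 days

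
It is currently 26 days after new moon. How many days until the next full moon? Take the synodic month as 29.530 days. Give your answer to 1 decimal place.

18.3 days

Full moon is 0.5 of the way through the cycle: age 0.5 × 29.530 = 14.765 d.
This lunation's full moon (14.765 d) has passed, so add one period: 44.295 − 26 = 18.295 days.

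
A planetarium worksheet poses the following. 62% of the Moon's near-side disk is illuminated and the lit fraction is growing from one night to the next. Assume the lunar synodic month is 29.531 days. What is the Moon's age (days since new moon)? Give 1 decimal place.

From f = (1 − cos θ)/2: cos θ = 1 − 2×0.62 = -0.240; arccos → 103.9°.
Waxing ⇒ before full, so θ = 103.9°.
At 360°/29.531 d per day, 103.9° corresponds to 8.52 days.

8.5 days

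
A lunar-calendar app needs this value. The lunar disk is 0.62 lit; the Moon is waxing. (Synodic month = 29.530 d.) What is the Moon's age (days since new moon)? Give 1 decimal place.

Invert f = (1 − cos θ)/2 to get cos θ = 1 − 2(0.62) = -0.240, hence θ₀ = arccos -0.240 = 103.9°.
The Moon is waxing (0°–180°), so θ = 103.9° directly.
That fraction of the synodic month is 103.9/360 × 29.530 d ≈ 8.52 d.

8.5 days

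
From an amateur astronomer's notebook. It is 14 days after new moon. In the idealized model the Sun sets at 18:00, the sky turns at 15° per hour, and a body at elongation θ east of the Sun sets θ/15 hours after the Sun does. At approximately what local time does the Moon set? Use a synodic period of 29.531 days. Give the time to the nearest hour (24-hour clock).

05:00

The Moon has covered 14/29.531 of its cycle, so θ ≈ 360° × 14/29.531 = 170.7°.
Delay after the Sun = 170.7° / (15°/h) ≈ 11.38 h.
18:00 + 11.38 h ≈ 05:23 → 05:00 to the nearest hour.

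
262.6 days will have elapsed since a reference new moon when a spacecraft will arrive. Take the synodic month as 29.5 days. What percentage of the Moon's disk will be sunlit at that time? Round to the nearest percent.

Reduce mod P: 262.6 − 8×29.5 = 26.60 d into the current lunation.
Elongation θ = 360° × 26.60/29.5 ≈ 324.6°.
Illuminated fraction = (1 − cos 324.6°)/2 = (1 − 0.815)/2 ≈ 0.092, so 9%.

9%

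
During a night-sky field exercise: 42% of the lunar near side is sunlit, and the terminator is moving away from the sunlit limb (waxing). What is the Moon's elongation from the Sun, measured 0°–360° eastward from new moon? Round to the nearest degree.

81°

From f = (1 − cos θ)/2: cos θ = 1 − 2×0.42 = 0.160; arccos → 80.8°.
The Moon is waxing (0°–180°), so θ = 80.8° directly.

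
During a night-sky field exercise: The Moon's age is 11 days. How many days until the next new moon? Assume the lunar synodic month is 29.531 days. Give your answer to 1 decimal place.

The next new moon completes the synodic month: 29.531 − 11 = 18.531 days.

18.5 days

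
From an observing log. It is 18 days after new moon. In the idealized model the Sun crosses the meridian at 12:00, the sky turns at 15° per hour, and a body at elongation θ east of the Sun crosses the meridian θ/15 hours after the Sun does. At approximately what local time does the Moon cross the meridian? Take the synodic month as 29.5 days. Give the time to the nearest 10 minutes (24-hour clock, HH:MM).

02:40

Elongation θ = 360° × 18/29.5 ≈ 219.7°.
At 15° of sky rotation per hour, 219.7° corresponds to a 14.64 h lag.
12:00 + 14.644 h ≈ 02:39 → 02:40 to the nearest ten minutes.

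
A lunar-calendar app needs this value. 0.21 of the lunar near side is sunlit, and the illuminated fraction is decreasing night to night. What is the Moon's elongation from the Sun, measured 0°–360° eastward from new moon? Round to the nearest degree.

305°

cos θ = 1 − 2f = 0.580, giving a principal value of 54.5°.
Since the Moon is past full (waning), take the reflex angle: θ = 360° − 54.5° = 305.5°.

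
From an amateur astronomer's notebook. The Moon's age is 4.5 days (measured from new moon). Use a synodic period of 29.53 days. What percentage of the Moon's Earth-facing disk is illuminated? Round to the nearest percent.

21%

Elongation θ = 360° × 4.5/29.53 ≈ 54.9°.
cos 54.9° = 0.576, so f = (1 − 0.576)/2 = 0.212, so 21%.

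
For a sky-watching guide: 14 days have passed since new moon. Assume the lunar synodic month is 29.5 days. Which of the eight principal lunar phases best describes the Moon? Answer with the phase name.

At 14/29.5 of the cycle, θ ≈ 171° — the full moon range.

full moon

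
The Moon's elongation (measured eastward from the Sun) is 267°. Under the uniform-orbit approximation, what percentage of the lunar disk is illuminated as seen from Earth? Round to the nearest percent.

Half-versine of 267°: (1 − (-0.052))/2 = 0.526, i.e. 53%.

53%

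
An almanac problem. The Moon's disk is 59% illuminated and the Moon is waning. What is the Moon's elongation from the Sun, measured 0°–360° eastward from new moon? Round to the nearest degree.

260°

cos θ = 1 − 2f = -0.180, giving a principal value of 100.4°.
Since the Moon is past full (waning), take the reflex angle: θ = 360° − 100.4° = 259.6°.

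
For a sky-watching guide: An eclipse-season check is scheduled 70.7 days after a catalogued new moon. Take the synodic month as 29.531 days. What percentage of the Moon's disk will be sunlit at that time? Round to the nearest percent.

89%

70.7 d spans 2 complete synodic months (2 × 29.531 = 59.06 d) plus 11.64 d.
The Moon has covered 11.64/29.531 of its cycle, so θ ≈ 360° × 11.64/29.531 = 141.9°.
With cos θ = (-0.787), the lit fraction is (1 − (-0.787))/2 ≈ 0.893, so 89%.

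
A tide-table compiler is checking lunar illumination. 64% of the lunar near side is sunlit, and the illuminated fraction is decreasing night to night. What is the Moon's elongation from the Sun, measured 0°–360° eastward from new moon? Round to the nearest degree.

Invert f = (1 − cos θ)/2 to get cos θ = 1 − 2(0.64) = -0.280, hence θ₀ = arccos -0.280 = 106.3°.
Waning ⇒ past full, so θ = 360° − 106.3° = 253.7°.

254°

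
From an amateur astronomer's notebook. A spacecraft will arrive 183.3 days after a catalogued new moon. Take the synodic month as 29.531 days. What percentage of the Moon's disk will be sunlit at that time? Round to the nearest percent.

37%

Reduce mod P: 183.3 − 6×29.531 = 6.11 d into the current lunation.
Elongation θ = 360° × 6.11/29.531 ≈ 74.5°.
With cos θ = 0.267, the lit fraction is (1 − 0.267)/2 ≈ 0.367, so 37%.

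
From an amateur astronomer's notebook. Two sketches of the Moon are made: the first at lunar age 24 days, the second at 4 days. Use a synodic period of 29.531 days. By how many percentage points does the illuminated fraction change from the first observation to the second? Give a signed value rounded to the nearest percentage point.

-14 percentage points

θ₁ = 360° × 24/29.531 = 292.6°, f₁ = (1 − cos θ₁)/2 = 0.308.
θ₂ = 360° × 4/29.531 = 48.8°, f₂ = (1 − cos θ₂)/2 = 0.170.
Change = f₂ − f₁ = -0.138 → -14 percentage points.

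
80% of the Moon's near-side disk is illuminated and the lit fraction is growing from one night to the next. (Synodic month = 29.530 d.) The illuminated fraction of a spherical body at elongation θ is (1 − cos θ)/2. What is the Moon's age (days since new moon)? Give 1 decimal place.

cos θ = 1 − 2f = -0.600, giving a principal value of 126.9°.
Before full moon the principal value applies: θ = 126.9°.
That fraction of the synodic month is 126.9/360 × 29.530 d ≈ 10.41 d.

10.4 days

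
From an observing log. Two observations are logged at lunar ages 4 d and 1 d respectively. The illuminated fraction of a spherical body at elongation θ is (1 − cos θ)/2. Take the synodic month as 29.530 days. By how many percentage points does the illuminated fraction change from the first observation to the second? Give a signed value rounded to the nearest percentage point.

First observation: θ = 360°·4/29.530 = 48.8°, so f = 0.170.
Second observation: θ = 12.2°, f = 0.011.
Δf = 0.011 − 0.170 = -0.159, i.e. -16 pp.

-16 percentage points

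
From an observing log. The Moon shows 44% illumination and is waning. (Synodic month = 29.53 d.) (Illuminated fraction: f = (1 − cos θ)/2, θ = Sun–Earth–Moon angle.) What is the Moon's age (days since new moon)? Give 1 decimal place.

From f = (1 − cos θ)/2: cos θ = 1 − 2×0.44 = 0.120; arccos → 83.1°.
A waning Moon lies in 180°–360°, so θ = 360° − 83.1° = 276.9°.
At 360°/29.53 d per day, 276.9° corresponds to 22.71 days.

22.7 days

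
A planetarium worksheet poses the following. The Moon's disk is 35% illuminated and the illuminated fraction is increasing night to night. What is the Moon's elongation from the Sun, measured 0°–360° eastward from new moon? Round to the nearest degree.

cos θ = 1 − 2f = 0.300, giving a principal value of 72.5°.
Before full moon the principal value applies: θ = 72.5°.

73°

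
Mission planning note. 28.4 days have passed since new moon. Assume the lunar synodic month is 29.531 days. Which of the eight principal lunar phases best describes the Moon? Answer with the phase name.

new moon

θ ≈ 360° × 28.4/29.531 = 346°, which falls in the new moon sector.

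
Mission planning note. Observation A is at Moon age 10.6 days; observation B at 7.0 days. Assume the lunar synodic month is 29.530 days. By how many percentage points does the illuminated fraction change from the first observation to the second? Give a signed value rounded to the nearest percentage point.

First observation: θ = 360°·10.6/29.530 = 129.2°, so f = 0.816.
Second observation: θ = 85.3°, f = 0.459.
Δf = 0.459 − 0.816 = -0.357, i.e. -36 pp.

-36 pp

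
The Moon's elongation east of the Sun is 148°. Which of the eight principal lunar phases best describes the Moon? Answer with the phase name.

148° lies in the waxing gibbous sector of the 8-phase cycle.

waxing gibbous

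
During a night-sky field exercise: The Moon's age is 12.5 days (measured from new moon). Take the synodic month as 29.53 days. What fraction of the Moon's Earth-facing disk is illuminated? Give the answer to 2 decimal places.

The Moon has covered 12.5/29.53 of its cycle, so θ ≈ 360° × 12.5/29.53 = 152.4°.
With cos θ = (-0.886), the lit fraction is (1 − (-0.886))/2 ≈ 0.943.

0.94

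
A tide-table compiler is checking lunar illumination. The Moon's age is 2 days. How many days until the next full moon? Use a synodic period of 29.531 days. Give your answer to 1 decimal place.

12.8 days

Full moon occurs at elongation 180°, i.e. at age 29.531 × 180/360 = 14.765 d.
That is 14.765 − 2 = 12.765 days ahead.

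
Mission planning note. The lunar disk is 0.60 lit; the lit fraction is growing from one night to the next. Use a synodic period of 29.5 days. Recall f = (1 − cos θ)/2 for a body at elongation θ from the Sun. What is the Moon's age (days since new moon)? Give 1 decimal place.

8.3 days

From f = (1 − cos θ)/2: cos θ = 1 − 2×0.60 = -0.200; arccos → 101.5°.
Before full moon the principal value applies: θ = 101.5°.
That fraction of the synodic month is 101.5/360 × 29.5 d ≈ 8.32 d.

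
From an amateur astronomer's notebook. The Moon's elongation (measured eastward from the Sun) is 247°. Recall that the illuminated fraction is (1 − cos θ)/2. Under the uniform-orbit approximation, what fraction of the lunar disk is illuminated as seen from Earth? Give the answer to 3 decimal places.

0.695

f = (1 − cos 247°)/2 = (1 − (-0.391))/2 ≈ 0.695.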